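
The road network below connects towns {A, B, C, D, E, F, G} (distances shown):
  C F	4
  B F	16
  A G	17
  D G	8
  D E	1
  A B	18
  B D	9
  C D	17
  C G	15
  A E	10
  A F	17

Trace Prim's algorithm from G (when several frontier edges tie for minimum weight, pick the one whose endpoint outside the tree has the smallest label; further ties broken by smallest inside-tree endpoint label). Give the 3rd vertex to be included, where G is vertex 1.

E

Prim's algorithm from G:
Step 1: frontier [D G 8, C G 15, A G 17] → take D G (8); add D.
Step 2: frontier [D E 1, B D 9, C D 17, C G 15, A G 17] → take D E (1); add E.
Step 3: frontier [B D 9, C D 17, A E 10, C G 15, A G 17] → take B D (9); add B.
Step 4: frontier [B F 16, A B 18, C D 17, A E 10, C G 15, A G 17] → take A E (10); add A.
Step 5: frontier [A F 17, B F 16, C D 17, C G 15] → take C G (15); add C.
Step 6: frontier [A F 17, B F 16, C F 4] → take C F (4); add F.
Vertex order: G, D, E, B, A, C, F. The 3rd vertex is E.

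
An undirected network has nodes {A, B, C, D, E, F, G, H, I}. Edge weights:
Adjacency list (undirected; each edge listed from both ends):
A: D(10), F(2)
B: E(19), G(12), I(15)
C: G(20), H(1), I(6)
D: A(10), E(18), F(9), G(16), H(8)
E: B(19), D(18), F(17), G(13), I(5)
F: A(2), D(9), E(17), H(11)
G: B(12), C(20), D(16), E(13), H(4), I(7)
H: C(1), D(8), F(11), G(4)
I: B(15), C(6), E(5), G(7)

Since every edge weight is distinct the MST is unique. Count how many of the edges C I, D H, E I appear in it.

3

Sort edges by weight, then run Kruskal:
C H (1): add — endpoints in different components.
A F (2): add — endpoints in different components.
G H (4): add — endpoints in different components.
E I (5): add — endpoints in different components.
C I (6): add — endpoints in different components.
G I (7): skip — G and I already connected.
D H (8): add — endpoints in different components.
D F (9): add — endpoints in different components.
A D (10): skip — A and D already connected.
F H (11): skip — F and H already connected.
B G (12): add — endpoints in different components.
MST edge set: {C H, A F, G H, E I, C I, D H, D F, B G}.
Of the listed edges, {C I, D H, E I} are in the MST → 3.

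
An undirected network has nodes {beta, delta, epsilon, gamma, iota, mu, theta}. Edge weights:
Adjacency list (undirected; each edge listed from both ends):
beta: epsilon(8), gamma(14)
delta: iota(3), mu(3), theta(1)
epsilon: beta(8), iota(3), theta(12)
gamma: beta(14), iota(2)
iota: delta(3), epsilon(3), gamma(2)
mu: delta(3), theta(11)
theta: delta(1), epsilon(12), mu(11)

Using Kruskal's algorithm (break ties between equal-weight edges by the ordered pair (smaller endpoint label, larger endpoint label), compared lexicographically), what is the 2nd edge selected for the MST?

Sort edges by weight, then run Kruskal:
delta–theta (1): add — endpoints in different components.
gamma–iota (2): add — endpoints in different components.
delta–iota (3): add — endpoints in different components.
delta–mu (3): add — endpoints in different components.
epsilon–iota (3): add — endpoints in different components.
beta–epsilon (8): add — endpoints in different components.
The 2nd edge added is gamma–iota.

gamma-iota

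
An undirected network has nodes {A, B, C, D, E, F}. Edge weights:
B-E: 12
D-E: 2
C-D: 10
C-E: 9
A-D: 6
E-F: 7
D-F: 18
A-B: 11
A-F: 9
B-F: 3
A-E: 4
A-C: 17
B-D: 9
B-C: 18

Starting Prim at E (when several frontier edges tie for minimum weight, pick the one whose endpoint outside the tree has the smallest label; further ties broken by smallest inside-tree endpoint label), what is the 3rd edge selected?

E-F

Grow the tree from E using Prim:
Step 1: frontier [D-E 2, A-E 4, E-F 7, C-E 9, B-E 12] → take D-E (2); add D.
Step 2: frontier [A-D 6, B-D 9, C-D 10, D-F 18, A-E 4, E-F 7, C-E 9, B-E 12] → take A-E (4); add A.
Step 3: frontier [A-F 9, A-B 11, A-C 17, B-D 9, C-D 10, D-F 18, E-F 7, C-E 9, B-E 12] → take E-F (7); add F.
Step 4: frontier [A-B 11, A-C 17, B-D 9, C-D 10, C-E 9, B-E 12, B-F 3] → take B-F (3); add B.
Step 5: frontier [A-C 17, B-C 18, C-D 10, C-E 9] → take C-E (9); add C.
The 3rd edge added is E-F.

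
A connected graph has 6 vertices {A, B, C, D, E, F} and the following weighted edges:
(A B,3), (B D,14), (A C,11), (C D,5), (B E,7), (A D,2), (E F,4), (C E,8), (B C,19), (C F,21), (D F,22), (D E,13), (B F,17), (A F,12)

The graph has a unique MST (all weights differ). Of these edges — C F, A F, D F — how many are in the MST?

Sort edges by weight, then run Kruskal:
A D (2): add. Components now {A,D} {B} {C} {E} {F}
A B (3): add. Components now {A,B,D} {C} {E} {F}
E F (4): add. Components now {A,B,D} {C} {E,F}
C D (5): add. Components now {A,B,C,D} {E,F}
B E (7): add. Components now {A,B,C,D,E,F}
MST edge set: {A D, A B, E F, C D, B E}.
Of the listed edges, {} are in the MST → 0.

0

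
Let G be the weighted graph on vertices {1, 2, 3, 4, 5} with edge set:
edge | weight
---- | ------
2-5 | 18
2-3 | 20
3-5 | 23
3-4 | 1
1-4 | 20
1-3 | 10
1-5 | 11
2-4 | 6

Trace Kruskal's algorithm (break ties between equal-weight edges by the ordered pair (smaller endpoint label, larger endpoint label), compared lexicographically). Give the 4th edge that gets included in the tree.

1-5

Kruskal's algorithm — process edges by increasing weight (ties by edge label):
3-4 (1): add — endpoints in different components.
2-4 (6): add — endpoints in different components.
1-3 (10): add — endpoints in different components.
1-5 (11): add — endpoints in different components.
The 4th edge added is 1-5.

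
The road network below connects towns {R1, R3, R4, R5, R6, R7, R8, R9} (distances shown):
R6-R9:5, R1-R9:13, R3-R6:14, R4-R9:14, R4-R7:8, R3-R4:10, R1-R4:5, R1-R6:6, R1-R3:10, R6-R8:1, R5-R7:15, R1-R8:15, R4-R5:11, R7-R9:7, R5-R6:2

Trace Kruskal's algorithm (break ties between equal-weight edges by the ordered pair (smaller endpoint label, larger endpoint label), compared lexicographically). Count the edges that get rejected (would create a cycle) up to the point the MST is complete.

1

Sort edges by weight, then run Kruskal:
R6-R8 (1): add — endpoints in different components.
R5-R6 (2): add — endpoints in different components.
R1-R4 (5): add — endpoints in different components.
R6-R9 (5): add — endpoints in different components.
R1-R6 (6): add — endpoints in different components.
R7-R9 (7): add — endpoints in different components.
R4-R7 (8): skip — R4 and R7 already connected.
R1-R3 (10): add — endpoints in different components.
Edges rejected before the tree was complete: 1.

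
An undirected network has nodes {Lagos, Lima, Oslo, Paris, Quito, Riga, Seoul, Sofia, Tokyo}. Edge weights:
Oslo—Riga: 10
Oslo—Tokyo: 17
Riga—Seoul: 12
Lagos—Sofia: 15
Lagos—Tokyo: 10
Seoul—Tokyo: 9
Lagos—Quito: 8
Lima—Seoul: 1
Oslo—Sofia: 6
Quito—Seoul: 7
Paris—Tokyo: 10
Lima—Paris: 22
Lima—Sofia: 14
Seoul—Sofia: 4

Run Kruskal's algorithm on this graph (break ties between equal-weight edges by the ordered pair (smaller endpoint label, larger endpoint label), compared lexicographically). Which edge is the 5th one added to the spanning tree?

Sort edges by weight, then run Kruskal:
Lima—Seoul (1): add — endpoints in different components.
Seoul—Sofia (4): add — endpoints in different components.
Oslo—Sofia (6): add — endpoints in different components.
Quito—Seoul (7): add — endpoints in different components.
Lagos—Quito (8): add — endpoints in different components.
Seoul—Tokyo (9): add — endpoints in different components.
Lagos—Tokyo (10): skip — Tokyo and Lagos already connected.
Oslo—Riga (10): add — endpoints in different components.
Paris—Tokyo (10): add — endpoints in different components.
The 5th edge added is Lagos—Quito.

Lagos-Quito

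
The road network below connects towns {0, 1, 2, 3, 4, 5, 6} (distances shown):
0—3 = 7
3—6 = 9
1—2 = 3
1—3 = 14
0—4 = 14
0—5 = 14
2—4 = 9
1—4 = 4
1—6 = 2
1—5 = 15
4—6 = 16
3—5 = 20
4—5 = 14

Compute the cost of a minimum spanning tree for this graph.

Prim's algorithm from 0:
Step 1: frontier [0—3 7, 0—4 14, 0—5 14] → take 0—3 (7); add 3.
Step 2: frontier [0—4 14, 0—5 14, 3—6 9, 1—3 14, 3—5 20] → take 3—6 (9); add 6.
Step 3: frontier [0—4 14, 0—5 14, 1—3 14, 3—5 20, 1—6 2, 4—6 16] → take 1—6 (2); add 1.
Step 4: frontier [0—4 14, 0—5 14, 1—2 3, 1—4 4, 1—5 15, 3—5 20, 4—6 16] → take 1—2 (3); add 2.
Step 5: frontier [0—4 14, 0—5 14, 1—4 4, 1—5 15, 2—4 9, 3—5 20, 4—6 16] → take 1—4 (4); add 4.
Step 6: frontier [0—5 14, 1—5 15, 3—5 20, 4—5 14] → take 0—5 (14); add 5.
MST edges: 0—3, 3—6, 1—6, 1—2, 1—4, 0—5; total weight 7+9+2+3+4+14 = 39.

39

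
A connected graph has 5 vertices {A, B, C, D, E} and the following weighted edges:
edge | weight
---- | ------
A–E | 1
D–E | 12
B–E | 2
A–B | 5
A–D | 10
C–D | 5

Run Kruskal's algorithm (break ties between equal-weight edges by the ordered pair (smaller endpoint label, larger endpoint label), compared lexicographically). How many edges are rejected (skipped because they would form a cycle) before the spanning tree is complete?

Sort edges by weight, then run Kruskal:
A–E (1): add. Components now {A,E} {B} {C} {D}
B–E (2): add. Components now {A,B,E} {C} {D}
A–B (5): skip — A and B already connected.
C–D (5): add. Components now {A,B,E} {C,D}
A–D (10): add. Components now {A,B,C,D,E}
Edges rejected before the tree was complete: 1.

1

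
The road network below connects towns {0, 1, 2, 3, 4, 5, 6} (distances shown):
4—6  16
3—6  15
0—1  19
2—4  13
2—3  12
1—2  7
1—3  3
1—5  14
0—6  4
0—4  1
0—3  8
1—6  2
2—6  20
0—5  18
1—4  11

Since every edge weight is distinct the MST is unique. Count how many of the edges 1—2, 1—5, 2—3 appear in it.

Kruskal: consider edges lightest-first.
0—4 (1): add — endpoints in different components.
1—6 (2): add — endpoints in different components.
1—3 (3): add — endpoints in different components.
0—6 (4): add — endpoints in different components.
1—2 (7): add — endpoints in different components.
0—3 (8): skip — 0 and 3 already connected.
1—4 (11): skip — 1 and 4 already connected.
2—3 (12): skip — 2 and 3 already connected.
2—4 (13): skip — 2 and 4 already connected.
1—5 (14): add — endpoints in different components.
MST edge set: {0—4, 1—6, 1—3, 0—6, 1—2, 1—5}.
Of the listed edges, {1—2, 1—5} are in the MST → 2.

2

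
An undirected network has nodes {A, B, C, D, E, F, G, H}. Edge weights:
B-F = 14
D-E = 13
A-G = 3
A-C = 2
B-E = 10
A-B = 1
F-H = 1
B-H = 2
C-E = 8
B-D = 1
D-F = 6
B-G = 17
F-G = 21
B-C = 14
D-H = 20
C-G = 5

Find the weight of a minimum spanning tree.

Prim's algorithm from H:
Step 1: cheapest edge leaving the tree is F-H (1); add F.
Step 2: cheapest edge leaving the tree is B-H (2); add B.
Step 3: cheapest edge leaving the tree is A-B (1); add A.
Step 4: cheapest edge leaving the tree is B-D (1); add D.
Step 5: cheapest edge leaving the tree is A-C (2); add C.
Step 6: cheapest edge leaving the tree is A-G (3); add G.
Step 7: cheapest edge leaving the tree is C-E (8); add E.
MST edges: F-H, B-H, A-B, B-D, A-C, A-G, C-E; total weight 1+2+1+1+2+3+8 = 18.

18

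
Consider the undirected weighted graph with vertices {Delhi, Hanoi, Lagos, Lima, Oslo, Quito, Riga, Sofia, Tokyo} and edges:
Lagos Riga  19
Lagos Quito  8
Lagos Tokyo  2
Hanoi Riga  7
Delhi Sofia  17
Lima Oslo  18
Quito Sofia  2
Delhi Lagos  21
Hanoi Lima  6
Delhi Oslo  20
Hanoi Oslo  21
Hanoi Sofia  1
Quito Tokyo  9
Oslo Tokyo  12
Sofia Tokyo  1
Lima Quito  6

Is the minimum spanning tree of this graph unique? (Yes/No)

Kruskal: consider edges lightest-first.
Hanoi Sofia (1): add — endpoints in different components.
Sofia Tokyo (1): add — endpoints in different components.
Lagos Tokyo (2): add — endpoints in different components.
Quito Sofia (2): add — endpoints in different components.
Hanoi Lima (6): add — endpoints in different components.
Lima Quito (6): skip — Quito and Lima already connected.
Hanoi Riga (7): add — endpoints in different components.
Lagos Quito (8): skip — Quito and Lagos already connected.
Quito Tokyo (9): skip — Quito and Tokyo already connected.
Oslo Tokyo (12): add — endpoints in different components.
Delhi Sofia (17): add — endpoints in different components.
Non-tree edge Lima Quito has weight 6, equal to the heaviest edge on its tree cycle — swapping gives another MST of the same weight. Not unique.

No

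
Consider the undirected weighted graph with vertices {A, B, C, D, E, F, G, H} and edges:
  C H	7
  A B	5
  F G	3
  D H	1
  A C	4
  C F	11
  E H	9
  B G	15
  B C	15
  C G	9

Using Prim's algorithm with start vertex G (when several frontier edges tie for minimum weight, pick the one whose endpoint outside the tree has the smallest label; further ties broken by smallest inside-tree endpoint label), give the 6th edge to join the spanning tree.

D-H

Prim's algorithm from G:
Step 1: cheapest edge leaving the tree is F G (3); add F.
Step 2: cheapest edge leaving the tree is C G (9); add C.
Step 3: cheapest edge leaving the tree is A C (4); add A.
Step 4: cheapest edge leaving the tree is A B (5); add B.
Step 5: cheapest edge leaving the tree is C H (7); add H.
Step 6: cheapest edge leaving the tree is D H (1); add D.
Step 7: cheapest edge leaving the tree is E H (9); add E.
The 6th edge added is D H.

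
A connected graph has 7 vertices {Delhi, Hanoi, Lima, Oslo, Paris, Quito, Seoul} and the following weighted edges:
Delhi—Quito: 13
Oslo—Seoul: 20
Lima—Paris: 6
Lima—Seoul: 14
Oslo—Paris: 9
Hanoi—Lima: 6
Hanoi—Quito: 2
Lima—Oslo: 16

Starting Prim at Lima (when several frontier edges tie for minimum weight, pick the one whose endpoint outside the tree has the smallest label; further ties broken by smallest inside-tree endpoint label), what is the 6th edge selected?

Lima-Seoul

Prim's algorithm from Lima:
Step 1: cheapest edge leaving the tree is Hanoi—Lima (6); add Hanoi.
Step 2: cheapest edge leaving the tree is Hanoi—Quito (2); add Quito.
Step 3: cheapest edge leaving the tree is Lima—Paris (6); add Paris.
Step 4: cheapest edge leaving the tree is Oslo—Paris (9); add Oslo.
Step 5: cheapest edge leaving the tree is Delhi—Quito (13); add Delhi.
Step 6: cheapest edge leaving the tree is Lima—Seoul (14); add Seoul.
The 6th edge added is Lima—Seoul.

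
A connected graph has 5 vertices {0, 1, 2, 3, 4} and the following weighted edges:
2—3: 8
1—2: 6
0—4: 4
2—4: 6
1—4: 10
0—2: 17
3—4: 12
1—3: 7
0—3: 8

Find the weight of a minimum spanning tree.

23

Kruskal's algorithm — process edges by increasing weight (ties by edge label):
0—4 (4): add. Components now {0,4} {1} {2} {3}
1—2 (6): add. Components now {0,4} {1,2} {3}
2—4 (6): add. Components now {0,1,2,4} {3}
1—3 (7): add. Components now {0,1,2,3,4}
MST edges: 0—4, 1—2, 2—4, 1—3; total weight 4+6+6+7 = 23.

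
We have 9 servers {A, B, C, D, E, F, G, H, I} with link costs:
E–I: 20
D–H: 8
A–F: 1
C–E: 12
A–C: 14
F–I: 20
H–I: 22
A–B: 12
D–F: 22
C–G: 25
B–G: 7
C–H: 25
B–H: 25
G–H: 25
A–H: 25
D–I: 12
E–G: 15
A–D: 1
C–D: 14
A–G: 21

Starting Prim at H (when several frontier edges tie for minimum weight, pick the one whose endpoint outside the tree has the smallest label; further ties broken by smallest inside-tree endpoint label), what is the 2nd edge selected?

A-D

Grow the tree from H using Prim:
Step 1: cheapest edge leaving the tree is D–H (8); add D.
Step 2: cheapest edge leaving the tree is A–D (1); add A.
Step 3: cheapest edge leaving the tree is A–F (1); add F.
Step 4: cheapest edge leaving the tree is A–B (12); add B.
Step 5: cheapest edge leaving the tree is B–G (7); add G.
Step 6: cheapest edge leaving the tree is D–I (12); add I.
Step 7: cheapest edge leaving the tree is A–C (14); add C.
Step 8: cheapest edge leaving the tree is C–E (12); add E.
The 2nd edge added is A–D.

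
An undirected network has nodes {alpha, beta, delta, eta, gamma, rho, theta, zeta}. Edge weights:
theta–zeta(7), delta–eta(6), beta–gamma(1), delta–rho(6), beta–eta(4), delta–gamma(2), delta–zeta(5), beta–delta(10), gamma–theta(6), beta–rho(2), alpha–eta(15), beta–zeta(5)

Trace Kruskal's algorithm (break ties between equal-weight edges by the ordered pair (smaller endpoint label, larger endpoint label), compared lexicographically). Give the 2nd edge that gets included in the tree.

beta-rho

Kruskal's algorithm — process edges by increasing weight (ties by edge label):
beta–gamma (1): add — endpoints in different components.
beta–rho (2): add — endpoints in different components.
delta–gamma (2): add — endpoints in different components.
beta–eta (4): add — endpoints in different components.
beta–zeta (5): add — endpoints in different components.
delta–zeta (5): skip — zeta and delta already connected.
delta–eta (6): skip — delta and eta already connected.
delta–rho (6): skip — rho and delta already connected.
gamma–theta (6): add — endpoints in different components.
theta–zeta (7): skip — zeta and theta already connected.
beta–delta (10): skip — delta and beta already connected.
alpha–eta (15): add — endpoints in different components.
The 2nd edge added is beta–rho.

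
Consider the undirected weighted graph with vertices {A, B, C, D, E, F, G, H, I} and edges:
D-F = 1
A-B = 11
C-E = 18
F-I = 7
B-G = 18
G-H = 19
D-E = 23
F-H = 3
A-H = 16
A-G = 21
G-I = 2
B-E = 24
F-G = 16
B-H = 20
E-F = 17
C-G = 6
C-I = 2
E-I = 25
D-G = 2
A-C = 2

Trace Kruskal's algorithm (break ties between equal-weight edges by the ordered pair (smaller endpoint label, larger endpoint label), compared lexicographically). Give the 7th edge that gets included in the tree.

A-B

Kruskal: consider edges lightest-first.
D-F (1): add — endpoints in different components.
A-C (2): add — endpoints in different components.
C-I (2): add — endpoints in different components.
D-G (2): add — endpoints in different components.
G-I (2): add — endpoints in different components.
F-H (3): add — endpoints in different components.
C-G (6): skip — C and G already connected.
F-I (7): skip — F and I already connected.
A-B (11): add — endpoints in different components.
A-H (16): skip — A and H already connected.
F-G (16): skip — F and G already connected.
E-F (17): add — endpoints in different components.
The 7th edge added is A-B.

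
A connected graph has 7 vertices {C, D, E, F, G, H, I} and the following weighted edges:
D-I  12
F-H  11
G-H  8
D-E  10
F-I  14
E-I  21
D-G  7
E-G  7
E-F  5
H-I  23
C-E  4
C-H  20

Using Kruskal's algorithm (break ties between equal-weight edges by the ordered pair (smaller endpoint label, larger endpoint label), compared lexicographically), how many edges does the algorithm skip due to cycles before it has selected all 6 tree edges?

Sort edges by weight, then run Kruskal:
C-E (4): add. Components now {C,E} {D} {F} {G} {H} {I}
E-F (5): add. Components now {C,E,F} {D} {G} {H} {I}
D-G (7): add. Components now {C,E,F} {D,G} {H} {I}
E-G (7): add. Components now {C,D,E,F,G} {H} {I}
G-H (8): add. Components now {C,D,E,F,G,H} {I}
D-E (10): skip — D and E already connected.
F-H (11): skip — F and H already connected.
D-I (12): add. Components now {C,D,E,F,G,H,I}
Edges rejected before the tree was complete: 2.

2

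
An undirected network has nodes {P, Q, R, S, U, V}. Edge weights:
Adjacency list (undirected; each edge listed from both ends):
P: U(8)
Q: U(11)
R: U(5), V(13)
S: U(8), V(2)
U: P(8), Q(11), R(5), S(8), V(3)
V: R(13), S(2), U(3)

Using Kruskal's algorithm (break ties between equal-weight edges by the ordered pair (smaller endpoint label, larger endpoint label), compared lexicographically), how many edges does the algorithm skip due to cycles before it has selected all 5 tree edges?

1

Kruskal: consider edges lightest-first.
S-V (2): add. Components now {S,V} {Q} {U} {R} {P}
U-V (3): add. Components now {S,U,V} {Q} {R} {P}
R-U (5): add. Components now {R,S,U,V} {Q} {P}
P-U (8): add. Components now {P,R,S,U,V} {Q}
S-U (8): skip — S and U already connected.
Q-U (11): add. Components now {P,Q,R,S,U,V}
Edges rejected before the tree was complete: 1.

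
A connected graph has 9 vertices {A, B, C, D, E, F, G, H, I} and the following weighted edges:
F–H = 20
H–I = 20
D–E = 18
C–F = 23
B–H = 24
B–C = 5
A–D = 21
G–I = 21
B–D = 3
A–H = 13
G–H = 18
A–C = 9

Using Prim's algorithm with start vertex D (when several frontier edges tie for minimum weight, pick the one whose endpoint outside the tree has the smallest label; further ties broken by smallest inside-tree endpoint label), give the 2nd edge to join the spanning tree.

B-C

Prim's algorithm from D:
Step 1: cheapest edge leaving the tree is B–D (3); add B.
Step 2: cheapest edge leaving the tree is B–C (5); add C.
Step 3: cheapest edge leaving the tree is A–C (9); add A.
Step 4: cheapest edge leaving the tree is A–H (13); add H.
Step 5: cheapest edge leaving the tree is D–E (18); add E.
Step 6: cheapest edge leaving the tree is G–H (18); add G.
Step 7: cheapest edge leaving the tree is F–H (20); add F.
Step 8: cheapest edge leaving the tree is H–I (20); add I.
The 2nd edge added is B–C.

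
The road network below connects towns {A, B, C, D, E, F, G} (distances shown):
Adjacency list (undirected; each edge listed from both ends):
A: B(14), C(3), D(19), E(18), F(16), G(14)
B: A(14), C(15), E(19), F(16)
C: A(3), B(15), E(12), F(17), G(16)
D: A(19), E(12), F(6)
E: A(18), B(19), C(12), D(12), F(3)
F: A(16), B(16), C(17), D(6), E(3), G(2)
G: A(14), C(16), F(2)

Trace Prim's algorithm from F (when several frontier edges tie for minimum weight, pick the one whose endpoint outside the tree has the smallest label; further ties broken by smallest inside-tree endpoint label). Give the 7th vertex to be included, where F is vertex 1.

Grow the tree from F using Prim:
Step 1: cheapest edge leaving the tree is F–G (2); add G.
Step 2: cheapest edge leaving the tree is E–F (3); add E.
Step 3: cheapest edge leaving the tree is D–F (6); add D.
Step 4: cheapest edge leaving the tree is C–E (12); add C.
Step 5: cheapest edge leaving the tree is A–C (3); add A.
Step 6: cheapest edge leaving the tree is A–B (14); add B.
Vertex order: F, G, E, D, C, A, B. The 7th vertex is B.

B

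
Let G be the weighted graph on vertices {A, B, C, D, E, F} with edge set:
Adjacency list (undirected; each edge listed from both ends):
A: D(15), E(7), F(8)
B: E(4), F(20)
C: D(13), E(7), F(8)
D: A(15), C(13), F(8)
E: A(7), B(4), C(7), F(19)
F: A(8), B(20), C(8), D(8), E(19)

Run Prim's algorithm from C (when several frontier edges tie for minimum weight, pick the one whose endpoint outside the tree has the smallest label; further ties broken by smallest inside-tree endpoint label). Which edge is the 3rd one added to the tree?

Grow the tree from C using Prim:
Step 1: cheapest edge leaving the tree is C-E (7); add E.
Step 2: cheapest edge leaving the tree is B-E (4); add B.
Step 3: cheapest edge leaving the tree is A-E (7); add A.
Step 4: cheapest edge leaving the tree is A-F (8); add F.
Step 5: cheapest edge leaving the tree is D-F (8); add D.
The 3rd edge added is A-E.

A-E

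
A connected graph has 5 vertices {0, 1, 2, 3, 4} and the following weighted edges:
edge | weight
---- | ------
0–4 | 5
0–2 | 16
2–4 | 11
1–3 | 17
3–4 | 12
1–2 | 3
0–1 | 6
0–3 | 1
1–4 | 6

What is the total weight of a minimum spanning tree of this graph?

Sort edges by weight, then run Kruskal:
0–3 (1): add — endpoints in different components.
1–2 (3): add — endpoints in different components.
0–4 (5): add — endpoints in different components.
0–1 (6): add — endpoints in different components.
MST edges: 0–3, 1–2, 0–4, 0–1; total weight 1+3+5+6 = 15.

15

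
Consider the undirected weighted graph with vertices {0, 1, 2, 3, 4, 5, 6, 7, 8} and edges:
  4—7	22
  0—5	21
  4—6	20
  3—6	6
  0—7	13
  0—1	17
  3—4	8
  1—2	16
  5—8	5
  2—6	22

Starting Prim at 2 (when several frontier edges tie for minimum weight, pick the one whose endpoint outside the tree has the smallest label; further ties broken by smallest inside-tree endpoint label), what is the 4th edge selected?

0-5

Prim, starting at 2.
Step 1: cheapest edge leaving the tree is 1—2 (16); add 1.
Step 2: cheapest edge leaving the tree is 0—1 (17); add 0.
Step 3: cheapest edge leaving the tree is 0—7 (13); add 7.
Step 4: cheapest edge leaving the tree is 0—5 (21); add 5.
Step 5: cheapest edge leaving the tree is 5—8 (5); add 8.
Step 6: cheapest edge leaving the tree is 4—7 (22); add 4.
Step 7: cheapest edge leaving the tree is 3—4 (8); add 3.
Step 8: cheapest edge leaving the tree is 3—6 (6); add 6.
The 4th edge added is 0—5.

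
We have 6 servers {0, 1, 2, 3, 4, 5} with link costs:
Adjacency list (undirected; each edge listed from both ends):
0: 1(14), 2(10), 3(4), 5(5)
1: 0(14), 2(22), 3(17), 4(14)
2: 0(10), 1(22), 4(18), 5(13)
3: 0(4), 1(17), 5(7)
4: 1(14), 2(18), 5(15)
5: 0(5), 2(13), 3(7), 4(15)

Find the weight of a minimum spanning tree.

Kruskal's algorithm — process edges by increasing weight (ties by edge label):
0–3 (4): add — endpoints in different components.
0–5 (5): add — endpoints in different components.
3–5 (7): skip — 3 and 5 already connected.
0–2 (10): add — endpoints in different components.
2–5 (13): skip — 2 and 5 already connected.
0–1 (14): add — endpoints in different components.
1–4 (14): add — endpoints in different components.
MST edges: 0–3, 0–5, 0–2, 0–1, 1–4; total weight 4+5+10+14+14 = 47.

47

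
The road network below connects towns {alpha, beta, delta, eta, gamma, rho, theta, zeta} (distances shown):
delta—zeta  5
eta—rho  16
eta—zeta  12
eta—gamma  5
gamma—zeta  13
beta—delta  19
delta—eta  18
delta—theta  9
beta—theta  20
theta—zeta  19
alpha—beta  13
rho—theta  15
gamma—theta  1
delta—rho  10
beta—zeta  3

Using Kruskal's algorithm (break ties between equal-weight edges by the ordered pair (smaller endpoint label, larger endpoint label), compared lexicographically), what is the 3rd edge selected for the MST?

delta-zeta

Sort edges by weight, then run Kruskal:
gamma—theta (1): add — endpoints in different components.
beta—zeta (3): add — endpoints in different components.
delta—zeta (5): add — endpoints in different components.
eta—gamma (5): add — endpoints in different components.
delta—theta (9): add — endpoints in different components.
delta—rho (10): add — endpoints in different components.
eta—zeta (12): skip — zeta and eta already connected.
alpha—beta (13): add — endpoints in different components.
The 3rd edge added is delta—zeta.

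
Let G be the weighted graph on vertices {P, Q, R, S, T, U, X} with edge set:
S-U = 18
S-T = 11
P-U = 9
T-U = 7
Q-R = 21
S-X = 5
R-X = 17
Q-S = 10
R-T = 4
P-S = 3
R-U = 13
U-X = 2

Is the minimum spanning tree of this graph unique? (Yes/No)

Kruskal: consider edges lightest-first.
U-X (2): add. Components now {Q} {S} {R} {P} {U,X} {T}
P-S (3): add. Components now {Q} {P,S} {R} {U,X} {T}
R-T (4): add. Components now {Q} {P,S} {R,T} {U,X}
S-X (5): add. Components now {Q} {P,S,U,X} {R,T}
T-U (7): add. Components now {Q} {P,R,S,T,U,X}
P-U (9): skip — P and U already connected.
Q-S (10): add. Components now {P,Q,R,S,T,U,X}
Every non-tree edge has weight strictly greater than the heaviest edge on the tree path between its endpoints, so the MST is unique.

Yes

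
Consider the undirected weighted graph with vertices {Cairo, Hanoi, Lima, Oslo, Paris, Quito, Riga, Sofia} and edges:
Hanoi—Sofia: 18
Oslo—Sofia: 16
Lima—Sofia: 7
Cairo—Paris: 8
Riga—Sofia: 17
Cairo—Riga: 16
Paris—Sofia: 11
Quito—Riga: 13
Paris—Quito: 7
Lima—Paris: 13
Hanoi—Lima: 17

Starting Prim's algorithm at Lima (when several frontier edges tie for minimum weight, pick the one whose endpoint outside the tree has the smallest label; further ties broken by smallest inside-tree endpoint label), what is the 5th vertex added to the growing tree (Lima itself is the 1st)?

Prim's algorithm from Lima:
Step 1: frontier [Lima—Sofia 7, Lima—Paris 13, Hanoi—Lima 17] → take Lima—Sofia (7); add Sofia.
Step 2: frontier [Lima—Paris 13, Hanoi—Lima 17, Paris—Sofia 11, Oslo—Sofia 16, Riga—Sofia 17, Hanoi—Sofia 18] → take Paris—Sofia (11); add Paris.
Step 3: frontier [Hanoi—Lima 17, Paris—Quito 7, Cairo—Paris 8, Oslo—Sofia 16, Riga—Sofia 17, Hanoi—Sofia 18] → take Paris—Quito (7); add Quito.
Step 4: frontier [Hanoi—Lima 17, Cairo—Paris 8, Quito—Riga 13, Oslo—Sofia 16, Riga—Sofia 17, Hanoi—Sofia 18] → take Cairo—Paris (8); add Cairo.
Step 5: frontier [Cairo—Riga 16, Hanoi—Lima 17, Quito—Riga 13, Oslo—Sofia 16, Riga—Sofia 17, Hanoi—Sofia 18] → take Quito—Riga (13); add Riga.
Step 6: frontier [Hanoi—Lima 17, Oslo—Sofia 16, Hanoi—Sofia 18] → take Oslo—Sofia (16); add Oslo.
Step 7: frontier [Hanoi—Lima 17, Hanoi—Sofia 18] → take Hanoi—Lima (17); add Hanoi.
Vertex order: Lima, Sofia, Paris, Quito, Cairo, Riga, Oslo, Hanoi. The 5th vertex is Cairo.

Cairo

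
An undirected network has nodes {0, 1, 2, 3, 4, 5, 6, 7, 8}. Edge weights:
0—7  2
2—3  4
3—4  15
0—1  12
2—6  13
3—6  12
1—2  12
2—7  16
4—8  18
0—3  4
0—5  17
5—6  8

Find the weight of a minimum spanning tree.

Kruskal: consider edges lightest-first.
0—7 (2): add — endpoints in different components.
0—3 (4): add — endpoints in different components.
2—3 (4): add — endpoints in different components.
5—6 (8): add — endpoints in different components.
0—1 (12): add — endpoints in different components.
1—2 (12): skip — 1 and 2 already connected.
3—6 (12): add — endpoints in different components.
2—6 (13): skip — 2 and 6 already connected.
3—4 (15): add — endpoints in different components.
2—7 (16): skip — 2 and 7 already connected.
0—5 (17): skip — 0 and 5 already connected.
4—8 (18): add — endpoints in different components.
MST edges: 0—7, 0—3, 2—3, 5—6, 0—1, 3—6, 3—4, 4—8; total weight 2+4+4+8+12+12+15+18 = 75.

75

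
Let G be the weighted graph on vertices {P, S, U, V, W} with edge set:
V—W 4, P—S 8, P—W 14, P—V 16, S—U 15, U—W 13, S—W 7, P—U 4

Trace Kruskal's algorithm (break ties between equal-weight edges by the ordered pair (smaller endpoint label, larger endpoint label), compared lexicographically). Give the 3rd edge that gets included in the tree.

S-W

Sort edges by weight, then run Kruskal:
P—U (4): add. Components now {V} {P,U} {W} {S}
V—W (4): add. Components now {V,W} {P,U} {S}
S—W (7): add. Components now {S,V,W} {P,U}
P—S (8): add. Components now {P,S,U,V,W}
The 3rd edge added is S—W.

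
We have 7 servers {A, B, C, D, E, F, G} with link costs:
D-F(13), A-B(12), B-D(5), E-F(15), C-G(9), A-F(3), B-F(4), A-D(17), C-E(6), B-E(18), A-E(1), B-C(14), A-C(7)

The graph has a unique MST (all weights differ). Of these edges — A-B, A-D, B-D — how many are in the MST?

Sort edges by weight, then run Kruskal:
A-E (1): add — endpoints in different components.
A-F (3): add — endpoints in different components.
B-F (4): add — endpoints in different components.
B-D (5): add — endpoints in different components.
C-E (6): add — endpoints in different components.
A-C (7): skip — A and C already connected.
C-G (9): add — endpoints in different components.
MST edge set: {A-E, A-F, B-F, B-D, C-E, C-G}.
Of the listed edges, {B-D} are in the MST → 1.

1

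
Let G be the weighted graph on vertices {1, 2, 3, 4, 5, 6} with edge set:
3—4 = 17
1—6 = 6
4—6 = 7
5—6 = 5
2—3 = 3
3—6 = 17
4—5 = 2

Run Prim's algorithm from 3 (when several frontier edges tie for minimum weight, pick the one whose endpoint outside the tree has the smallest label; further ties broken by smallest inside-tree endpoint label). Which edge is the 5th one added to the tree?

Grow the tree from 3 using Prim:
Step 1: cheapest edge leaving the tree is 2—3 (3); add 2.
Step 2: cheapest edge leaving the tree is 3—4 (17); add 4.
Step 3: cheapest edge leaving the tree is 4—5 (2); add 5.
Step 4: cheapest edge leaving the tree is 5—6 (5); add 6.
Step 5: cheapest edge leaving the tree is 1—6 (6); add 1.
The 5th edge added is 1—6.

1-6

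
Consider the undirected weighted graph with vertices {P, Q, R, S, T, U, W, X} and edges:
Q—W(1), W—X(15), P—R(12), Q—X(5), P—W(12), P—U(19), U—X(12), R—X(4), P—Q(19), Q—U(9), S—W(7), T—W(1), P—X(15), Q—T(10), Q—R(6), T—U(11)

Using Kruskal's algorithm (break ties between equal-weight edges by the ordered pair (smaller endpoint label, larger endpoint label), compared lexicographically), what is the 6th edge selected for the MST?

Sort edges by weight, then run Kruskal:
Q—W (1): add — endpoints in different components.
T—W (1): add — endpoints in different components.
R—X (4): add — endpoints in different components.
Q—X (5): add — endpoints in different components.
Q—R (6): skip — Q and R already connected.
S—W (7): add — endpoints in different components.
Q—U (9): add — endpoints in different components.
Q—T (10): skip — T and Q already connected.
T—U (11): skip — T and U already connected.
P—R (12): add — endpoints in different components.
The 6th edge added is Q—U.

Q-U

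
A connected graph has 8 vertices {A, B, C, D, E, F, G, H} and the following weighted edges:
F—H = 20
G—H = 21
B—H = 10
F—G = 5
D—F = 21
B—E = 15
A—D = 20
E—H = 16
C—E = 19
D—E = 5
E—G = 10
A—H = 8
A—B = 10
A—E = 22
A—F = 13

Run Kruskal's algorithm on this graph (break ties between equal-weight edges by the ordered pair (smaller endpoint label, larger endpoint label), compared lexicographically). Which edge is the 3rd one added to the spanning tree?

A-H

Kruskal's algorithm — process edges by increasing weight (ties by edge label):
D—E (5): add — endpoints in different components.
F—G (5): add — endpoints in different components.
A—H (8): add — endpoints in different components.
A—B (10): add — endpoints in different components.
B—H (10): skip — B and H already connected.
E—G (10): add — endpoints in different components.
A—F (13): add — endpoints in different components.
B—E (15): skip — B and E already connected.
E—H (16): skip — E and H already connected.
C—E (19): add — endpoints in different components.
The 3rd edge added is A—H.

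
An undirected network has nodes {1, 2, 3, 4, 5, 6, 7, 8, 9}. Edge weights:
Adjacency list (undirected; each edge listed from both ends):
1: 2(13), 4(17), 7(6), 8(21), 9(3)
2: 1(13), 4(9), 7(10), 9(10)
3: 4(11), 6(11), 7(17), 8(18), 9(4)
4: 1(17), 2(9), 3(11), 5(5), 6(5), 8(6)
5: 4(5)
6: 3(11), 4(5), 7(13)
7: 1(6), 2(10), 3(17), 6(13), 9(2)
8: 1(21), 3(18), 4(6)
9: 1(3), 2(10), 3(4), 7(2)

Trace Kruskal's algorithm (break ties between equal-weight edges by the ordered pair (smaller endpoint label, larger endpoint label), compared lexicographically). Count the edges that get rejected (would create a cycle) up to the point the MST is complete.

Sort edges by weight, then run Kruskal:
7—9 (2): add — endpoints in different components.
1—9 (3): add — endpoints in different components.
3—9 (4): add — endpoints in different components.
4—5 (5): add — endpoints in different components.
4—6 (5): add — endpoints in different components.
1—7 (6): skip — 1 and 7 already connected.
4—8 (6): add — endpoints in different components.
2—4 (9): add — endpoints in different components.
2—7 (10): add — endpoints in different components.
Edges rejected before the tree was complete: 1.

1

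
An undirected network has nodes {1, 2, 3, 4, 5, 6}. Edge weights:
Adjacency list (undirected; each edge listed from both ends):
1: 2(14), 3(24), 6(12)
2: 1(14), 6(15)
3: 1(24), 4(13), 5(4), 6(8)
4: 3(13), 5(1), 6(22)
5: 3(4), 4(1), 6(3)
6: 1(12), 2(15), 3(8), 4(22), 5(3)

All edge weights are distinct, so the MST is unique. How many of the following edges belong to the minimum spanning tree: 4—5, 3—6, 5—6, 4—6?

2

Kruskal's algorithm — process edges by increasing weight (ties by edge label):
4—5 (1): add. Components now {1} {2} {3} {4,5} {6}
5—6 (3): add. Components now {1} {2} {3} {4,5,6}
3—5 (4): add. Components now {1} {2} {3,4,5,6}
3—6 (8): skip — 3 and 6 already connected.
1—6 (12): add. Components now {1,3,4,5,6} {2}
3—4 (13): skip — 3 and 4 already connected.
1—2 (14): add. Components now {1,2,3,4,5,6}
MST edge set: {4—5, 5—6, 3—5, 1—6, 1—2}.
Of the listed edges, {4—5, 5—6} are in the MST → 2.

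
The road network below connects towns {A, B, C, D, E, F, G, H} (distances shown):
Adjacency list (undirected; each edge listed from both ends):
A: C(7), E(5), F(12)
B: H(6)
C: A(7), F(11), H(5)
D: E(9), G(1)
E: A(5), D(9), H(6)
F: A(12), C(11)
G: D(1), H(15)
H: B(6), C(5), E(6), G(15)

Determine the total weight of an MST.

43

Kruskal: consider edges lightest-first.
D—G (1): add — endpoints in different components.
A—E (5): add — endpoints in different components.
C—H (5): add — endpoints in different components.
B—H (6): add — endpoints in different components.
E—H (6): add — endpoints in different components.
A—C (7): skip — A and C already connected.
D—E (9): add — endpoints in different components.
C—F (11): add — endpoints in different components.
MST edges: D—G, A—E, C—H, B—H, E—H, D—E, C—F; total weight 1+5+5+6+6+9+11 = 43.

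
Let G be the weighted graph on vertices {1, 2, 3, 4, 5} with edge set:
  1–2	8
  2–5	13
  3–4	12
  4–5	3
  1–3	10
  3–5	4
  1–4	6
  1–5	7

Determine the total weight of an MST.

21

Prim, starting at 2.
Step 1: cheapest edge leaving the tree is 1–2 (8); add 1.
Step 2: cheapest edge leaving the tree is 1–4 (6); add 4.
Step 3: cheapest edge leaving the tree is 4–5 (3); add 5.
Step 4: cheapest edge leaving the tree is 3–5 (4); add 3.
MST edges: 1–2, 1–4, 4–5, 3–5; total weight 8+6+3+4 = 21.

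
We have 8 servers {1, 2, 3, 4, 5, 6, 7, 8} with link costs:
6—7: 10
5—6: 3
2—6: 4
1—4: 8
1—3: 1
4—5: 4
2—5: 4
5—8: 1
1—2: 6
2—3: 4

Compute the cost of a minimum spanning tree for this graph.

27

Sort edges by weight, then run Kruskal:
1—3 (1): add — endpoints in different components.
5—8 (1): add — endpoints in different components.
5—6 (3): add — endpoints in different components.
2—3 (4): add — endpoints in different components.
2—5 (4): add — endpoints in different components.
2—6 (4): skip — 2 and 6 already connected.
4—5 (4): add — endpoints in different components.
1—2 (6): skip — 1 and 2 already connected.
1—4 (8): skip — 1 and 4 already connected.
6—7 (10): add — endpoints in different components.
MST edges: 1—3, 5—8, 5—6, 2—3, 2—5, 4—5, 6—7; total weight 1+1+3+4+4+4+10 = 27.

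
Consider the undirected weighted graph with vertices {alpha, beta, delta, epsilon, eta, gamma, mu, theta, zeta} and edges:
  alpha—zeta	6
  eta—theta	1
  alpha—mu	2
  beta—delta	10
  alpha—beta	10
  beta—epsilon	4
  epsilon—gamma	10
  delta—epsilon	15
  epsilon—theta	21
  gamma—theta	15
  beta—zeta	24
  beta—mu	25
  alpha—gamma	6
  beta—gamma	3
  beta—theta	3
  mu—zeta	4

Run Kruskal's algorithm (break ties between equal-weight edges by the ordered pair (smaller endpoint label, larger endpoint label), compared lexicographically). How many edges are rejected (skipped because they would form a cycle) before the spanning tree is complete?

2

Kruskal: consider edges lightest-first.
eta—theta (1): add — endpoints in different components.
alpha—mu (2): add — endpoints in different components.
beta—gamma (3): add — endpoints in different components.
beta—theta (3): add — endpoints in different components.
beta—epsilon (4): add — endpoints in different components.
mu—zeta (4): add — endpoints in different components.
alpha—gamma (6): add — endpoints in different components.
alpha—zeta (6): skip — alpha and zeta already connected.
alpha—beta (10): skip — alpha and beta already connected.
beta—delta (10): add — endpoints in different components.
Edges rejected before the tree was complete: 2.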